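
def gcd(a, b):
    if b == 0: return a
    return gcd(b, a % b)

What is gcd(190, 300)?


gcd(190, 300) = gcd(300, 190)
gcd(300, 190) = gcd(190, 110)
gcd(190, 110) = gcd(110, 80)
gcd(110, 80) = gcd(80, 30)
gcd(80, 30) = gcd(30, 20)
gcd(30, 20) = gcd(20, 10)
gcd(20, 10) = gcd(10, 0)
gcd(10, 0) = 10  (base case)

10


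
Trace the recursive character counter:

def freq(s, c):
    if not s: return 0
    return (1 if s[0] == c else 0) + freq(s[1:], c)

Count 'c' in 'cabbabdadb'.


s[0]='c' == 'c' -> 1
s[0]='a' != 'c' -> 0
s[0]='b' != 'c' -> 0
s[0]='b' != 'c' -> 0
s[0]='a' != 'c' -> 0
s[0]='b' != 'c' -> 0
s[0]='d' != 'c' -> 0
s[0]='a' != 'c' -> 0
s[0]='d' != 'c' -> 0
s[0]='b' != 'c' -> 0
Sum: 1 + 0 + 0 + 0 + 0 + 0 + 0 + 0 + 0 + 0 = 1

1


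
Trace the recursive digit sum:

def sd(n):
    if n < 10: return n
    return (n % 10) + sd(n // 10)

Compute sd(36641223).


sd(36641223) = 3 + sd(3664122)
sd(3664122) = 2 + sd(366412)
sd(366412) = 2 + sd(36641)
sd(36641) = 1 + sd(3664)
sd(3664) = 4 + sd(366)
sd(366) = 6 + sd(36)
sd(36) = 6 + sd(3)
sd(3) = 3  (base case)
Total: 3 + 2 + 2 + 1 + 4 + 6 + 6 + 3 = 27

27


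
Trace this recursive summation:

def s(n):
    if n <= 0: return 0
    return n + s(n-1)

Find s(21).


s(21)
= 21 + 20 + 19 + 18 + 17 + 16 + 15 + 14 + 13 + 12 + 11 + 10 + 9 + 8 + 7 + 6 + 5 + 4 + 3 + 2 + 1 + s(0)
= 21 + 20 + 19 + 18 + 17 + 16 + 15 + 14 + 13 + 12 + 11 + 10 + 9 + 8 + 7 + 6 + 5 + 4 + 3 + 2 + 1 + 0
= 231

231


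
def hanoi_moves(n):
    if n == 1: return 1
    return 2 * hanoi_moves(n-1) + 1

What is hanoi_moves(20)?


hanoi_moves(20) = 2 * hanoi_moves(19) + 1
hanoi_moves(19) = 2 * hanoi_moves(18) + 1
hanoi_moves(18) = 2 * hanoi_moves(17) + 1
hanoi_moves(17) = 2 * hanoi_moves(16) + 1
hanoi_moves(16) = 2 * hanoi_moves(15) + 1
hanoi_moves(15) = 2 * hanoi_moves(14) + 1
hanoi_moves(14) = 2 * hanoi_moves(13) + 1
hanoi_moves(13) = 2 * hanoi_moves(12) + 1
hanoi_moves(12) = 2 * hanoi_moves(11) + 1
hanoi_moves(11) = 2 * hanoi_moves(10) + 1
hanoi_moves(10) = 2 * hanoi_moves(9) + 1
hanoi_moves(9) = 2 * hanoi_moves(8) + 1
hanoi_moves(8) = 2 * hanoi_moves(7) + 1
hanoi_moves(7) = 2 * hanoi_moves(6) + 1
hanoi_moves(6) = 2 * hanoi_moves(5) + 1
hanoi_moves(5) = 2 * hanoi_moves(4) + 1
hanoi_moves(4) = 2 * hanoi_moves(3) + 1
hanoi_moves(3) = 2 * hanoi_moves(2) + 1
hanoi_moves(2) = 2 * hanoi_moves(1) + 1
hanoi_moves(1) = 1  (base case)
hanoi_moves(2) = 2 * 1 + 1 = 3
hanoi_moves(3) = 2 * 3 + 1 = 7
hanoi_moves(4) = 2 * 7 + 1 = 15
hanoi_moves(5) = 2 * 15 + 1 = 31
hanoi_moves(6) = 2 * 31 + 1 = 63
hanoi_moves(7) = 2 * 63 + 1 = 127
hanoi_moves(8) = 2 * 127 + 1 = 255
hanoi_moves(9) = 2 * 255 + 1 = 511
hanoi_moves(10) = 2 * 511 + 1 = 1023
hanoi_moves(11) = 2 * 1023 + 1 = 2047
hanoi_moves(12) = 2 * 2047 + 1 = 4095
hanoi_moves(13) = 2 * 4095 + 1 = 8191
hanoi_moves(14) = 2 * 8191 + 1 = 16383
hanoi_moves(15) = 2 * 16383 + 1 = 32767
hanoi_moves(16) = 2 * 32767 + 1 = 65535
hanoi_moves(17) = 2 * 65535 + 1 = 131071
hanoi_moves(18) = 2 * 131071 + 1 = 262143
hanoi_moves(19) = 2 * 262143 + 1 = 524287
hanoi_moves(20) = 2 * 524287 + 1 = 1048575

1048575


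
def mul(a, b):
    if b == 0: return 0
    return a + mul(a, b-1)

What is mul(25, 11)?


mul(25, 11) = 25 + mul(25, 10)
mul(25, 10) = 25 + mul(25, 9)
mul(25, 9) = 25 + mul(25, 8)
mul(25, 8) = 25 + mul(25, 7)
mul(25, 7) = 25 + mul(25, 6)
mul(25, 6) = 25 + mul(25, 5)
mul(25, 5) = 25 + mul(25, 4)
mul(25, 4) = 25 + mul(25, 3)
mul(25, 3) = 25 + mul(25, 2)
mul(25, 2) = 25 + mul(25, 1)
mul(25, 1) = 25 + mul(25, 0)
mul(25, 0) = 0  (base case)
Total: 25 + 25 + 25 + 25 + 25 + 25 + 25 + 25 + 25 + 25 + 25 + 0 = 275

275


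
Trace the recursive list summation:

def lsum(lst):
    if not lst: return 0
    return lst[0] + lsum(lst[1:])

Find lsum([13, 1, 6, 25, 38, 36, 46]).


lsum([13, 1, 6, 25, 38, 36, 46]) = 13 + lsum([1, 6, 25, 38, 36, 46])
lsum([1, 6, 25, 38, 36, 46]) = 1 + lsum([6, 25, 38, 36, 46])
lsum([6, 25, 38, 36, 46]) = 6 + lsum([25, 38, 36, 46])
lsum([25, 38, 36, 46]) = 25 + lsum([38, 36, 46])
lsum([38, 36, 46]) = 38 + lsum([36, 46])
lsum([36, 46]) = 36 + lsum([46])
lsum([46]) = 46 + lsum([])
lsum([]) = 0  (base case)
Total: 13 + 1 + 6 + 25 + 38 + 36 + 46 + 0 = 165

165


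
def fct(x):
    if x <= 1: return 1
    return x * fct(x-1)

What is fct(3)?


fct(3)
= 3 * fct(2)
= 3 * 2 * fct(1)
= 3 * 2 * 1
= 6

6


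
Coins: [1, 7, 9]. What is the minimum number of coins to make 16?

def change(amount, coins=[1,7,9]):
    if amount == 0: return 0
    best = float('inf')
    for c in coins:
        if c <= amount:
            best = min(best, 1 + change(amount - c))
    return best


Building up with DP:
change(0) = 0
change(1) = min(1+change(0)=1+0=1) = 1
change(2) = min(1+change(1)=1+1=2) = 2
change(3) = min(1+change(2)=1+2=3) = 3
change(4) = min(1+change(3)=1+3=4) = 4
change(5) = min(1+change(4)=1+4=5) = 5
change(6) = min(1+change(5)=1+5=6) = 6
change(7) = min(1+change(6)=1+6=7, 1+change(0)=1+0=1) = 1
change(8) = min(1+change(7)=1+1=2, 1+change(1)=1+1=2) = 2
change(9) = min(1+change(8)=1+2=3, 1+change(2)=1+2=3, 1+change(0)=1+0=1) = 1
change(10) = min(1+change(9)=1+1=2, 1+change(3)=1+3=4, 1+change(1)=1+1=2) = 2
change(11) = min(1+change(10)=1+2=3, 1+change(4)=1+4=5, 1+change(2)=1+2=3) = 3
change(12) = min(1+change(11)=1+3=4, 1+change(5)=1+5=6, 1+change(3)=1+3=4) = 4
change(13) = min(1+change(12)=1+4=5, 1+change(6)=1+6=7, 1+change(4)=1+4=5) = 5
change(14) = min(1+change(13)=1+5=6, 1+change(7)=1+1=2, 1+change(5)=1+5=6) = 2
change(15) = min(1+change(14)=1+2=3, 1+change(8)=1+2=3, 1+change(6)=1+6=7) = 3
change(16) = min(1+change(15)=1+3=4, 1+change(9)=1+1=2, 1+change(7)=1+1=2) = 2

2


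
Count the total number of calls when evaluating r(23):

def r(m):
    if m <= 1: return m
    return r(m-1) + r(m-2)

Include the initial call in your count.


Let C(n) = total calls for r(n)
C(0) = 1, C(1) = 1
C(2) = 1 + C(1) + C(0) = 1 + 1 + 1 = 3
C(3) = 1 + C(2) + C(1) = 1 + 3 + 1 = 5
C(4) = 1 + C(3) + C(2) = 1 + 5 + 3 = 9
C(5) = 1 + C(4) + C(3) = 1 + 9 + 5 = 15
C(6) = 1 + C(5) + C(4) = 1 + 15 + 9 = 25
C(7) = 1 + C(6) + C(5) = 1 + 25 + 15 = 41
C(8) = 1 + C(7) + C(6) = 1 + 41 + 25 = 67
C(9) = 1 + C(8) + C(7) = 1 + 67 + 41 = 109
C(10) = 1 + C(9) + C(8) = 1 + 109 + 67 = 177
C(11) = 1 + C(10) + C(9) = 1 + 177 + 109 = 287
C(12) = 1 + C(11) + C(10) = 1 + 287 + 177 = 465
C(13) = 1 + C(12) + C(11) = 1 + 465 + 287 = 753
C(14) = 1 + C(13) + C(12) = 1 + 753 + 465 = 1219
C(15) = 1 + C(14) + C(13) = 1 + 1219 + 753 = 1973
C(16) = 1 + C(15) + C(14) = 1 + 1973 + 1219 = 3193
C(17) = 1 + C(16) + C(15) = 1 + 3193 + 1973 = 5167
C(18) = 1 + C(17) + C(16) = 1 + 5167 + 3193 = 8361
C(19) = 1 + C(18) + C(17) = 1 + 8361 + 5167 = 13529
C(20) = 1 + C(19) + C(18) = 1 + 13529 + 8361 = 21891
C(21) = 1 + C(20) + C(19) = 1 + 21891 + 13529 = 35421
C(22) = 1 + C(21) + C(20) = 1 + 35421 + 21891 = 57313
C(23) = 1 + C(22) + C(21) = 1 + 57313 + 35421 = 92735

92735


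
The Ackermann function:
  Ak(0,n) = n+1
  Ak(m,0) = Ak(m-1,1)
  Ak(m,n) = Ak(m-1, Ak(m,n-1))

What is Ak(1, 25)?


Ak(1, 25) = Ak(0, Ak(1, 24))
  Ak(1, 24) = Ak(0, Ak(1, 23))
    Ak(1, 23) = Ak(0, Ak(1, 22))
      Ak(1, 22) = Ak(0, Ak(1, 21))
        Ak(1, 21) = Ak(0, Ak(1, 20))
          Ak(1, 20) = Ak(0, Ak(1, 19))
          Ak(1, 19) = Ak(0, Ak(1, 18))
          Ak(1, 18) = Ak(0, Ak(1, 17))
          Ak(1, 17) = Ak(0, Ak(1, 16))
          Ak(1, 16) = Ak(0, Ak(1, 15))
          Ak(1, 15) = Ak(0, Ak(1, 14))
          Ak(1, 14) = Ak(0, Ak(1, 13))
          Ak(1, 13) = Ak(0, Ak(1, 12))
          Ak(1, 12) = Ak(0, Ak(1, 11))
          Ak(1, 11) = Ak(0, Ak(1, 10))
          Ak(1, 10) = Ak(0, Ak(1, 9))
          Ak(1, 9) = Ak(0, Ak(1, 8))
          Ak(1, 8) = Ak(0, Ak(1, 7))
          Ak(1, 7) = Ak(0, Ak(1, 6))
          Ak(1, 6) = Ak(0, Ak(1, 5))
          Ak(1, 5) = Ak(0, Ak(1, 4))
          Ak(1, 4) = Ak(0, Ak(1, 3))
          Ak(1, 3) = Ak(0, Ak(1, 2))
          Ak(1, 2) = Ak(0, Ak(1, 1))
          Ak(1, 1) = Ak(0, Ak(1, 0))
... (trace truncated)
Result: Ak(1, 25) = 27

27


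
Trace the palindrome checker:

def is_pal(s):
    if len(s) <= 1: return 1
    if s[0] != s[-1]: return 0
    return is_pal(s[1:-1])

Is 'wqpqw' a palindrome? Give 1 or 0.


is_pal('wqpqw'): s[0]='w' == s[-1]='w' -> check is_pal('qpq')
is_pal('qpq'): s[0]='q' == s[-1]='q' -> check is_pal('p')
is_pal('p'): len <= 1 -> return 1  (base case)
Result: 1 (palindrome)

1


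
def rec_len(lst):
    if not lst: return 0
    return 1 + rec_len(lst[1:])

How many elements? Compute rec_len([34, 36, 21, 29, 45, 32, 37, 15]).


rec_len([34, 36, 21, 29, 45, 32, 37, 15]) = 1 + rec_len([36, 21, 29, 45, 32, 37, 15])
rec_len([36, 21, 29, 45, 32, 37, 15]) = 1 + rec_len([21, 29, 45, 32, 37, 15])
rec_len([21, 29, 45, 32, 37, 15]) = 1 + rec_len([29, 45, 32, 37, 15])
rec_len([29, 45, 32, 37, 15]) = 1 + rec_len([45, 32, 37, 15])
rec_len([45, 32, 37, 15]) = 1 + rec_len([32, 37, 15])
rec_len([32, 37, 15]) = 1 + rec_len([37, 15])
rec_len([37, 15]) = 1 + rec_len([15])
rec_len([15]) = 1 + rec_len([])
rec_len([]) = 0  (base case)
Unwinding: 1 + 1 + 1 + 1 + 1 + 1 + 1 + 1 + 0 = 8

8


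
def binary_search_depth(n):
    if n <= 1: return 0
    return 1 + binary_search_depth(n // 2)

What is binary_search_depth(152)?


152 / 2 = 76
76 / 2 = 38
38 / 2 = 19
19 / 2 = 9
9 / 2 = 4
4 / 2 = 2
2 / 2 = 1
Reached 1 after 7 halvings

7


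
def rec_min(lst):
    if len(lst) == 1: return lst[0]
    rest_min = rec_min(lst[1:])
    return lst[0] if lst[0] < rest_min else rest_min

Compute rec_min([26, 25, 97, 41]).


rec_min([26, 25, 97, 41]): compare 26 with rec_min([25, 97, 41])
rec_min([25, 97, 41]): compare 25 with rec_min([97, 41])
rec_min([97, 41]): compare 97 with rec_min([41])
rec_min([41]) = 41  (base case)
Compare 97 with 41 -> 41
Compare 25 with 41 -> 25
Compare 26 with 25 -> 25

25


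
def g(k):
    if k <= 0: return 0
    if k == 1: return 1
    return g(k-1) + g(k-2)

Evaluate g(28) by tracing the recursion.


Computing g(28) bottom-up:
g(0) = 0
g(1) = 1
g(2) = g(1) + g(0) = 1 + 0 = 1
g(3) = g(2) + g(1) = 1 + 1 = 2
g(4) = g(3) + g(2) = 2 + 1 = 3
g(5) = g(4) + g(3) = 3 + 2 = 5
g(6) = g(5) + g(4) = 5 + 3 = 8
g(7) = g(6) + g(5) = 8 + 5 = 13
g(8) = g(7) + g(6) = 13 + 8 = 21
g(9) = g(8) + g(7) = 21 + 13 = 34
g(10) = g(9) + g(8) = 34 + 21 = 55
g(11) = g(10) + g(9) = 55 + 34 = 89
g(12) = g(11) + g(10) = 89 + 55 = 144
g(13) = g(12) + g(11) = 144 + 89 = 233
g(14) = g(13) + g(12) = 233 + 144 = 377
g(15) = g(14) + g(13) = 377 + 233 = 610
g(16) = g(15) + g(14) = 610 + 377 = 987
g(17) = g(16) + g(15) = 987 + 610 = 1597
g(18) = g(17) + g(16) = 1597 + 987 = 2584
g(19) = g(18) + g(17) = 2584 + 1597 = 4181
g(20) = g(19) + g(18) = 4181 + 2584 = 6765
g(21) = g(20) + g(19) = 6765 + 4181 = 10946
g(22) = g(21) + g(20) = 10946 + 6765 = 17711
g(23) = g(22) + g(21) = 17711 + 10946 = 28657
g(24) = g(23) + g(22) = 28657 + 17711 = 46368
g(25) = g(24) + g(23) = 46368 + 28657 = 75025
g(26) = g(25) + g(24) = 75025 + 46368 = 121393
g(27) = g(26) + g(25) = 121393 + 75025 = 196418
g(28) = g(27) + g(26) = 196418 + 121393 = 317811

317811


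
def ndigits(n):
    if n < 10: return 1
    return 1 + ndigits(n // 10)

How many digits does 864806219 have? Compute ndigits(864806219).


ndigits(864806219) = 1 + ndigits(86480621)
ndigits(86480621) = 1 + ndigits(8648062)
ndigits(8648062) = 1 + ndigits(864806)
ndigits(864806) = 1 + ndigits(86480)
ndigits(86480) = 1 + ndigits(8648)
ndigits(8648) = 1 + ndigits(864)
ndigits(864) = 1 + ndigits(86)
ndigits(86) = 1 + ndigits(8)
ndigits(8) = 1  (base case: 8 < 10)
Unwinding: 1 + 1 + 1 + 1 + 1 + 1 + 1 + 1 + 1 = 9

9


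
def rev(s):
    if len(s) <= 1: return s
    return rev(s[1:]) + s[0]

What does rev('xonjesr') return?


rev('xonjesr') = rev('onjesr') + 'x'
rev('onjesr') = rev('njesr') + 'o'
rev('njesr') = rev('jesr') + 'n'
rev('jesr') = rev('esr') + 'j'
rev('esr') = rev('sr') + 'e'
rev('sr') = rev('r') + 's'
rev('r') = 'r'  (base case)
Concatenating: 'r' + 's' + 'e' + 'j' + 'n' + 'o' + 'x' = 'rsejnox'

rsejnox


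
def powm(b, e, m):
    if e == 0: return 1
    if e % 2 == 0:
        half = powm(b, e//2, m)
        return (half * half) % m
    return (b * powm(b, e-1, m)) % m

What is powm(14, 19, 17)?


powm(14, 19, 17): e is odd, compute powm(14, 18, 17)
  powm(14, 18, 17): e is even, compute powm(14, 9, 17)
    powm(14, 9, 17): e is odd, compute powm(14, 8, 17)
      powm(14, 8, 17): e is even, compute powm(14, 4, 17)
        powm(14, 4, 17): e is even, compute powm(14, 2, 17)
          powm(14, 2, 17): e is even, compute powm(14, 1, 17)
          powm(14, 1, 17): e is odd, compute powm(14, 0, 17)
          powm(14, 0, 17) = 1
          (14 * 1) % 17 = 14
          half=14, (14*14) % 17 = 9
        half=9, (9*9) % 17 = 13
      half=13, (13*13) % 17 = 16
    (14 * 16) % 17 = 3
  half=3, (3*3) % 17 = 9
(14 * 9) % 17 = 7

7


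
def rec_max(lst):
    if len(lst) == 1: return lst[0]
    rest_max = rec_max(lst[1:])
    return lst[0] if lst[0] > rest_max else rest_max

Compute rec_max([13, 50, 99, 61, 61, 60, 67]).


rec_max([13, 50, 99, 61, 61, 60, 67]): compare 13 with rec_max([50, 99, 61, 61, 60, 67])
rec_max([50, 99, 61, 61, 60, 67]): compare 50 with rec_max([99, 61, 61, 60, 67])
rec_max([99, 61, 61, 60, 67]): compare 99 with rec_max([61, 61, 60, 67])
rec_max([61, 61, 60, 67]): compare 61 with rec_max([61, 60, 67])
rec_max([61, 60, 67]): compare 61 with rec_max([60, 67])
rec_max([60, 67]): compare 60 with rec_max([67])
rec_max([67]) = 67  (base case)
Compare 60 with 67 -> 67
Compare 61 with 67 -> 67
Compare 61 with 67 -> 67
Compare 99 with 67 -> 99
Compare 50 with 99 -> 99
Compare 13 with 99 -> 99

99


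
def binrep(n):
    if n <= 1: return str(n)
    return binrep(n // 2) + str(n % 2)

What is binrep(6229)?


binrep(6229) = binrep(3114) + '1'
binrep(3114) = binrep(1557) + '0'
binrep(1557) = binrep(778) + '1'
binrep(778) = binrep(389) + '0'
binrep(389) = binrep(194) + '1'
binrep(194) = binrep(97) + '0'
binrep(97) = binrep(48) + '1'
binrep(48) = binrep(24) + '0'
binrep(24) = binrep(12) + '0'
binrep(12) = binrep(6) + '0'
binrep(6) = binrep(3) + '0'
binrep(3) = binrep(1) + '1'
binrep(1) = '1'  (base case)
Concatenating: '1' + '1' + '0' + '0' + '0' + '0' + '1' + '0' + '1' + '0' + '1' + '0' + '1' = '1100001010101'

1100001010101


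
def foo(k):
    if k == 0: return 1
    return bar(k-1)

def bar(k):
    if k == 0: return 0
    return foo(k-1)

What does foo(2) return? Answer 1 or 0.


foo(2) = bar(1)
bar(1) = foo(0)
foo(0) = 1  (base case)
Result: 1

1


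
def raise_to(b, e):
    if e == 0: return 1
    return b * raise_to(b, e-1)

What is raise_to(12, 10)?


raise_to(12, 10)
= 12 * raise_to(12, 9)
= 12 * 12 * raise_to(12, 8)
= 12 * 12 * 12 * raise_to(12, 7)
= 12 * 12 * 12 * 12 * raise_to(12, 6)
= 12 * 12 * 12 * 12 * 12 * raise_to(12, 5)
= 12 * 12 * 12 * 12 * 12 * 12 * raise_to(12, 4)
= 12 * 12 * 12 * 12 * 12 * 12 * 12 * raise_to(12, 3)
= 12 * 12 * 12 * 12 * 12 * 12 * 12 * 12 * raise_to(12, 2)
= 12 * 12 * 12 * 12 * 12 * 12 * 12 * 12 * 12 * raise_to(12, 1)
= 12 * 12 * 12 * 12 * 12 * 12 * 12 * 12 * 12 * 12 * raise_to(12, 0)
= 12 * 12 * 12 * 12 * 12 * 12 * 12 * 12 * 12 * 12 * 1
= 61917364224

61917364224


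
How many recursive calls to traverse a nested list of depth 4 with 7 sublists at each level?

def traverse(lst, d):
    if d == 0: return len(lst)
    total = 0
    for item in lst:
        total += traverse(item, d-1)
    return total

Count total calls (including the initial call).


At depth 0 (root): 1 call
At depth 1: each of 1 parents calls traverse on 7 children = 7 calls
At depth 2: each of 7 parents calls traverse on 7 children = 49 calls
At depth 3: each of 49 parents calls traverse on 7 children = 343 calls
At depth 4: each of 343 parents calls traverse on 7 children = 2401 calls
Total: 1 + 7 + 49 + 343 + 2401 = 2801

2801


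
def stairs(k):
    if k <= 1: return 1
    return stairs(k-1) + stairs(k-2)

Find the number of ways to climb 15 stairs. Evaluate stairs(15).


Building up from base cases:
stairs(0) = 1
stairs(1) = 1
stairs(2) = stairs(1) + stairs(0) = 1 + 1 = 2
stairs(3) = stairs(2) + stairs(1) = 2 + 1 = 3
stairs(4) = stairs(3) + stairs(2) = 3 + 2 = 5
stairs(5) = stairs(4) + stairs(3) = 5 + 3 = 8
stairs(6) = stairs(5) + stairs(4) = 8 + 5 = 13
stairs(7) = stairs(6) + stairs(5) = 13 + 8 = 21
stairs(8) = stairs(7) + stairs(6) = 21 + 13 = 34
stairs(9) = stairs(8) + stairs(7) = 34 + 21 = 55
stairs(10) = stairs(9) + stairs(8) = 55 + 34 = 89
stairs(11) = stairs(10) + stairs(9) = 89 + 55 = 144
stairs(12) = stairs(11) + stairs(10) = 144 + 89 = 233
stairs(13) = stairs(12) + stairs(11) = 233 + 144 = 377
stairs(14) = stairs(13) + stairs(12) = 377 + 233 = 610
stairs(15) = stairs(14) + stairs(13) = 610 + 377 = 987

987


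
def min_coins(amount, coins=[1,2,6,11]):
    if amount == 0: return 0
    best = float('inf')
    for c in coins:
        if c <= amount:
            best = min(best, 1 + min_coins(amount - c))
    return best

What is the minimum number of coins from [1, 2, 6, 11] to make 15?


Building up with DP:
min_coins(0) = 0
min_coins(1) = min(1+min_coins(0)=1+0=1) = 1
min_coins(2) = min(1+min_coins(1)=1+1=2, 1+min_coins(0)=1+0=1) = 1
min_coins(3) = min(1+min_coins(2)=1+1=2, 1+min_coins(1)=1+1=2) = 2
min_coins(4) = min(1+min_coins(3)=1+2=3, 1+min_coins(2)=1+1=2) = 2
min_coins(5) = min(1+min_coins(4)=1+2=3, 1+min_coins(3)=1+2=3) = 3
min_coins(6) = min(1+min_coins(5)=1+3=4, 1+min_coins(4)=1+2=3, 1+min_coins(0)=1+0=1) = 1
min_coins(7) = min(1+min_coins(6)=1+1=2, 1+min_coins(5)=1+3=4, 1+min_coins(1)=1+1=2) = 2
min_coins(8) = min(1+min_coins(7)=1+2=3, 1+min_coins(6)=1+1=2, 1+min_coins(2)=1+1=2) = 2
min_coins(9) = min(1+min_coins(8)=1+2=3, 1+min_coins(7)=1+2=3, 1+min_coins(3)=1+2=3) = 3
min_coins(10) = min(1+min_coins(9)=1+3=4, 1+min_coins(8)=1+2=3, 1+min_coins(4)=1+2=3) = 3
min_coins(11) = min(1+min_coins(10)=1+3=4, 1+min_coins(9)=1+3=4, 1+min_coins(5)=1+3=4, 1+min_coins(0)=1+0=1) = 1
min_coins(12) = min(1+min_coins(11)=1+1=2, 1+min_coins(10)=1+3=4, 1+min_coins(6)=1+1=2, 1+min_coins(1)=1+1=2) = 2
min_coins(13) = min(1+min_coins(12)=1+2=3, 1+min_coins(11)=1+1=2, 1+min_coins(7)=1+2=3, 1+min_coins(2)=1+1=2) = 2
min_coins(14) = min(1+min_coins(13)=1+2=3, 1+min_coins(12)=1+2=3, 1+min_coins(8)=1+2=3, 1+min_coins(3)=1+2=3) = 3
min_coins(15) = min(1+min_coins(14)=1+3=4, 1+min_coins(13)=1+2=3, 1+min_coins(9)=1+3=4, 1+min_coins(4)=1+2=3) = 3

3


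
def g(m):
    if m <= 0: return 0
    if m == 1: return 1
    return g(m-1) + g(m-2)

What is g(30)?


Computing g(30) bottom-up:
g(0) = 0
g(1) = 1
g(2) = g(1) + g(0) = 1 + 0 = 1
g(3) = g(2) + g(1) = 1 + 1 = 2
g(4) = g(3) + g(2) = 2 + 1 = 3
g(5) = g(4) + g(3) = 3 + 2 = 5
g(6) = g(5) + g(4) = 5 + 3 = 8
g(7) = g(6) + g(5) = 8 + 5 = 13
g(8) = g(7) + g(6) = 13 + 8 = 21
g(9) = g(8) + g(7) = 21 + 13 = 34
g(10) = g(9) + g(8) = 34 + 21 = 55
g(11) = g(10) + g(9) = 55 + 34 = 89
g(12) = g(11) + g(10) = 89 + 55 = 144
g(13) = g(12) + g(11) = 144 + 89 = 233
g(14) = g(13) + g(12) = 233 + 144 = 377
g(15) = g(14) + g(13) = 377 + 233 = 610
g(16) = g(15) + g(14) = 610 + 377 = 987
g(17) = g(16) + g(15) = 987 + 610 = 1597
g(18) = g(17) + g(16) = 1597 + 987 = 2584
g(19) = g(18) + g(17) = 2584 + 1597 = 4181
g(20) = g(19) + g(18) = 4181 + 2584 = 6765
g(21) = g(20) + g(19) = 6765 + 4181 = 10946
g(22) = g(21) + g(20) = 10946 + 6765 = 17711
g(23) = g(22) + g(21) = 17711 + 10946 = 28657
g(24) = g(23) + g(22) = 28657 + 17711 = 46368
g(25) = g(24) + g(23) = 46368 + 28657 = 75025
g(26) = g(25) + g(24) = 75025 + 46368 = 121393
g(27) = g(26) + g(25) = 121393 + 75025 = 196418
g(28) = g(27) + g(26) = 196418 + 121393 = 317811
g(29) = g(28) + g(27) = 317811 + 196418 = 514229
g(30) = g(29) + g(28) = 514229 + 317811 = 832040

832040


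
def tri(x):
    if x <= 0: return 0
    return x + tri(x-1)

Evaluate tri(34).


tri(34)
= 34 + 33 + 32 + 31 + 30 + 29 + 28 + 27 + 26 + 25 + 24 + 23 + 22 + 21 + 20 + 19 + 18 + 17 + 16 + 15 + 14 + 13 + 12 + 11 + 10 + 9 + 8 + 7 + 6 + 5 + 4 + 3 + 2 + 1 + tri(0)
= 34 + 33 + 32 + 31 + 30 + 29 + 28 + 27 + 26 + 25 + 24 + 23 + 22 + 21 + 20 + 19 + 18 + 17 + 16 + 15 + 14 + 13 + 12 + 11 + 10 + 9 + 8 + 7 + 6 + 5 + 4 + 3 + 2 + 1 + 0
= 595

595


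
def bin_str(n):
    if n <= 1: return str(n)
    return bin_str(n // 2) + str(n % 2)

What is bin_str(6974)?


bin_str(6974) = bin_str(3487) + '0'
bin_str(3487) = bin_str(1743) + '1'
bin_str(1743) = bin_str(871) + '1'
bin_str(871) = bin_str(435) + '1'
bin_str(435) = bin_str(217) + '1'
bin_str(217) = bin_str(108) + '1'
bin_str(108) = bin_str(54) + '0'
bin_str(54) = bin_str(27) + '0'
bin_str(27) = bin_str(13) + '1'
bin_str(13) = bin_str(6) + '1'
bin_str(6) = bin_str(3) + '0'
bin_str(3) = bin_str(1) + '1'
bin_str(1) = '1'  (base case)
Concatenating: '1' + '1' + '0' + '1' + '1' + '0' + '0' + '1' + '1' + '1' + '1' + '1' + '0' = '1101100111110'

1101100111110


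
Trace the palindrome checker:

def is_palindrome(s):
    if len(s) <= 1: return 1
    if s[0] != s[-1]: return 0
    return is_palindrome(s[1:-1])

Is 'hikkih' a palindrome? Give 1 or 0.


is_palindrome('hikkih'): s[0]='h' == s[-1]='h' -> check is_palindrome('ikki')
is_palindrome('ikki'): s[0]='i' == s[-1]='i' -> check is_palindrome('kk')
is_palindrome('kk'): s[0]='k' == s[-1]='k' -> check is_palindrome('')
is_palindrome(''): len <= 1 -> return 1  (base case)
Result: 1 (palindrome)

1


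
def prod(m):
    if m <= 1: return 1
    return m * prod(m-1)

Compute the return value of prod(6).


prod(6)
= 6 * prod(5)
= 6 * 5 * prod(4)
= 6 * 5 * 4 * prod(3)
= 6 * 5 * 4 * 3 * prod(2)
= 6 * 5 * 4 * 3 * 2 * prod(1)
= 6 * 5 * 4 * 3 * 2 * 1
= 720

720


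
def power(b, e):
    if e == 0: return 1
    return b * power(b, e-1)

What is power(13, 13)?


power(13, 13)
= 13 * power(13, 12)
= 13 * 13 * power(13, 11)
= 13 * 13 * 13 * power(13, 10)
= 13 * 13 * 13 * 13 * power(13, 9)
= 13 * 13 * 13 * 13 * 13 * power(13, 8)
= 13 * 13 * 13 * 13 * 13 * 13 * power(13, 7)
= 13 * 13 * 13 * 13 * 13 * 13 * 13 * power(13, 6)
= 13 * 13 * 13 * 13 * 13 * 13 * 13 * 13 * power(13, 5)
= 13 * 13 * 13 * 13 * 13 * 13 * 13 * 13 * 13 * power(13, 4)
= 13 * 13 * 13 * 13 * 13 * 13 * 13 * 13 * 13 * 13 * power(13, 3)
= 13 * 13 * 13 * 13 * 13 * 13 * 13 * 13 * 13 * 13 * 13 * power(13, 2)
= 13 * 13 * 13 * 13 * 13 * 13 * 13 * 13 * 13 * 13 * 13 * 13 * power(13, 1)
= 13 * 13 * 13 * 13 * 13 * 13 * 13 * 13 * 13 * 13 * 13 * 13 * 13 * power(13, 0)
= 13 * 13 * 13 * 13 * 13 * 13 * 13 * 13 * 13 * 13 * 13 * 13 * 13 * 1
= 302875106592253

302875106592253


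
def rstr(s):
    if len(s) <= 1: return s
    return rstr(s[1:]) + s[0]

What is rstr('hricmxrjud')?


rstr('hricmxrjud') = rstr('ricmxrjud') + 'h'
rstr('ricmxrjud') = rstr('icmxrjud') + 'r'
rstr('icmxrjud') = rstr('cmxrjud') + 'i'
rstr('cmxrjud') = rstr('mxrjud') + 'c'
rstr('mxrjud') = rstr('xrjud') + 'm'
rstr('xrjud') = rstr('rjud') + 'x'
rstr('rjud') = rstr('jud') + 'r'
rstr('jud') = rstr('ud') + 'j'
rstr('ud') = rstr('d') + 'u'
rstr('d') = 'd'  (base case)
Concatenating: 'd' + 'u' + 'j' + 'r' + 'x' + 'm' + 'c' + 'i' + 'r' + 'h' = 'dujrxmcirh'

dujrxmcirh


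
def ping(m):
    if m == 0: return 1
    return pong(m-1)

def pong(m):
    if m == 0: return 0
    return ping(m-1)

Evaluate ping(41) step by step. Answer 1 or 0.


ping(41) = pong(40)
pong(40) = ping(39)
ping(39) = pong(38)
pong(38) = ping(37)
ping(37) = pong(36)
pong(36) = ping(35)
ping(35) = pong(34)
pong(34) = ping(33)
ping(33) = pong(32)
pong(32) = ping(31)
ping(31) = pong(30)
pong(30) = ping(29)
ping(29) = pong(28)
pong(28) = ping(27)
ping(27) = pong(26)
pong(26) = ping(25)
ping(25) = pong(24)
pong(24) = ping(23)
ping(23) = pong(22)
pong(22) = ping(21)
ping(21) = pong(20)
pong(20) = ping(19)
ping(19) = pong(18)
pong(18) = ping(17)
ping(17) = pong(16)
pong(16) = ping(15)
ping(15) = pong(14)
pong(14) = ping(13)
ping(13) = pong(12)
pong(12) = ping(11)
ping(11) = pong(10)
pong(10) = ping(9)
ping(9) = pong(8)
pong(8) = ping(7)
ping(7) = pong(6)
pong(6) = ping(5)
ping(5) = pong(4)
pong(4) = ping(3)
ping(3) = pong(2)
pong(2) = ping(1)
ping(1) = pong(0)
pong(0) = 0  (base case)
Result: 0

0


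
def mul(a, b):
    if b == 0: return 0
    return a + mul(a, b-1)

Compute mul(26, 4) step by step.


mul(26, 4) = 26 + mul(26, 3)
mul(26, 3) = 26 + mul(26, 2)
mul(26, 2) = 26 + mul(26, 1)
mul(26, 1) = 26 + mul(26, 0)
mul(26, 0) = 0  (base case)
Total: 26 + 26 + 26 + 26 + 0 = 104

104


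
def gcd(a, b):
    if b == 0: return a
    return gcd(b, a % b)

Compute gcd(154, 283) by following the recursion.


gcd(154, 283) = gcd(283, 154)
gcd(283, 154) = gcd(154, 129)
gcd(154, 129) = gcd(129, 25)
gcd(129, 25) = gcd(25, 4)
gcd(25, 4) = gcd(4, 1)
gcd(4, 1) = gcd(1, 0)
gcd(1, 0) = 1  (base case)

1


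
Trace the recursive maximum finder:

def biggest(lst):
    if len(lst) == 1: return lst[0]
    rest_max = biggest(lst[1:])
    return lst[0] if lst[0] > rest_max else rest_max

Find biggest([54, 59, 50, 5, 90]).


biggest([54, 59, 50, 5, 90]): compare 54 with biggest([59, 50, 5, 90])
biggest([59, 50, 5, 90]): compare 59 with biggest([50, 5, 90])
biggest([50, 5, 90]): compare 50 with biggest([5, 90])
biggest([5, 90]): compare 5 with biggest([90])
biggest([90]) = 90  (base case)
Compare 5 with 90 -> 90
Compare 50 with 90 -> 90
Compare 59 with 90 -> 90
Compare 54 with 90 -> 90

90


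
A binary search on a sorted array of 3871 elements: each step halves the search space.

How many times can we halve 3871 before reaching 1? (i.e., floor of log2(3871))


3871 / 2 = 1935
1935 / 2 = 967
967 / 2 = 483
483 / 2 = 241
241 / 2 = 120
120 / 2 = 60
60 / 2 = 30
30 / 2 = 15
15 / 2 = 7
7 / 2 = 3
3 / 2 = 1
Reached 1 after 11 halvings

11


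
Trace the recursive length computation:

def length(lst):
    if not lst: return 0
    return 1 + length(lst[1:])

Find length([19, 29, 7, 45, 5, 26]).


length([19, 29, 7, 45, 5, 26]) = 1 + length([29, 7, 45, 5, 26])
length([29, 7, 45, 5, 26]) = 1 + length([7, 45, 5, 26])
length([7, 45, 5, 26]) = 1 + length([45, 5, 26])
length([45, 5, 26]) = 1 + length([5, 26])
length([5, 26]) = 1 + length([26])
length([26]) = 1 + length([])
length([]) = 0  (base case)
Unwinding: 1 + 1 + 1 + 1 + 1 + 1 + 0 = 6

6


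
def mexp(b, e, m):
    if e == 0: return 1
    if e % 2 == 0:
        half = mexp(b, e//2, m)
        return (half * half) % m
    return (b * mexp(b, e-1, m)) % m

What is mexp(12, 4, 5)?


mexp(12, 4, 5): e is even, compute mexp(12, 2, 5)
  mexp(12, 2, 5): e is even, compute mexp(12, 1, 5)
    mexp(12, 1, 5): e is odd, compute mexp(12, 0, 5)
      mexp(12, 0, 5) = 1
    (12 * 1) % 5 = 2
  half=2, (2*2) % 5 = 4
half=4, (4*4) % 5 = 1

1


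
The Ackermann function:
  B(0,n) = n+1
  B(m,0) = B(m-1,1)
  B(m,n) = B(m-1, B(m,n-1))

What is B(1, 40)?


B(1, 40) = B(0, B(1, 39))
  B(1, 39) = B(0, B(1, 38))
    B(1, 38) = B(0, B(1, 37))
      B(1, 37) = B(0, B(1, 36))
        B(1, 36) = B(0, B(1, 35))
          B(1, 35) = B(0, B(1, 34))
          B(1, 34) = B(0, B(1, 33))
          B(1, 33) = B(0, B(1, 32))
          B(1, 32) = B(0, B(1, 31))
          B(1, 31) = B(0, B(1, 30))
          B(1, 30) = B(0, B(1, 29))
          B(1, 29) = B(0, B(1, 28))
          B(1, 28) = B(0, B(1, 27))
          B(1, 27) = B(0, B(1, 26))
          B(1, 26) = B(0, B(1, 25))
          B(1, 25) = B(0, B(1, 24))
          B(1, 24) = B(0, B(1, 23))
          B(1, 23) = B(0, B(1, 22))
          B(1, 22) = B(0, B(1, 21))
          B(1, 21) = B(0, B(1, 20))
          B(1, 20) = B(0, B(1, 19))
          B(1, 19) = B(0, B(1, 18))
          B(1, 18) = B(0, B(1, 17))
          B(1, 17) = B(0, B(1, 16))
          B(1, 16) = B(0, B(1, 15))
... (trace truncated)
Result: B(1, 40) = 42

42


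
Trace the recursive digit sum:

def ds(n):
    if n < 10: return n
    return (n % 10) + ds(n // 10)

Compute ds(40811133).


ds(40811133) = 3 + ds(4081113)
ds(4081113) = 3 + ds(408111)
ds(408111) = 1 + ds(40811)
ds(40811) = 1 + ds(4081)
ds(4081) = 1 + ds(408)
ds(408) = 8 + ds(40)
ds(40) = 0 + ds(4)
ds(4) = 4  (base case)
Total: 3 + 3 + 1 + 1 + 1 + 8 + 0 + 4 = 21

21


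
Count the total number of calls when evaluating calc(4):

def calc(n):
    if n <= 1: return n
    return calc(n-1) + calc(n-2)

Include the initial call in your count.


Let C(n) = total calls for calc(n)
C(0) = 1, C(1) = 1
C(2) = 1 + C(1) + C(0) = 1 + 1 + 1 = 3
C(3) = 1 + C(2) + C(1) = 1 + 3 + 1 = 5
C(4) = 1 + C(3) + C(2) = 1 + 5 + 3 = 9

9


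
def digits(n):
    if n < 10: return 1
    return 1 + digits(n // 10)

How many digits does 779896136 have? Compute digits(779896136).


digits(779896136) = 1 + digits(77989613)
digits(77989613) = 1 + digits(7798961)
digits(7798961) = 1 + digits(779896)
digits(779896) = 1 + digits(77989)
digits(77989) = 1 + digits(7798)
digits(7798) = 1 + digits(779)
digits(779) = 1 + digits(77)
digits(77) = 1 + digits(7)
digits(7) = 1  (base case: 7 < 10)
Unwinding: 1 + 1 + 1 + 1 + 1 + 1 + 1 + 1 + 1 = 9

9


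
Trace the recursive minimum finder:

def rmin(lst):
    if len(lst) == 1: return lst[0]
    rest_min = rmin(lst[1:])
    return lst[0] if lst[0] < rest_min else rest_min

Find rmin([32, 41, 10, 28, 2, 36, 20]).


rmin([32, 41, 10, 28, 2, 36, 20]): compare 32 with rmin([41, 10, 28, 2, 36, 20])
rmin([41, 10, 28, 2, 36, 20]): compare 41 with rmin([10, 28, 2, 36, 20])
rmin([10, 28, 2, 36, 20]): compare 10 with rmin([28, 2, 36, 20])
rmin([28, 2, 36, 20]): compare 28 with rmin([2, 36, 20])
rmin([2, 36, 20]): compare 2 with rmin([36, 20])
rmin([36, 20]): compare 36 with rmin([20])
rmin([20]) = 20  (base case)
Compare 36 with 20 -> 20
Compare 2 with 20 -> 2
Compare 28 with 2 -> 2
Compare 10 with 2 -> 2
Compare 41 with 2 -> 2
Compare 32 with 2 -> 2

2


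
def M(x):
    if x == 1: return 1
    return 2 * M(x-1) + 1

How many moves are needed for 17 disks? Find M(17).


M(17) = 2 * M(16) + 1
M(16) = 2 * M(15) + 1
M(15) = 2 * M(14) + 1
M(14) = 2 * M(13) + 1
M(13) = 2 * M(12) + 1
M(12) = 2 * M(11) + 1
M(11) = 2 * M(10) + 1
M(10) = 2 * M(9) + 1
M(9) = 2 * M(8) + 1
M(8) = 2 * M(7) + 1
M(7) = 2 * M(6) + 1
M(6) = 2 * M(5) + 1
M(5) = 2 * M(4) + 1
M(4) = 2 * M(3) + 1
M(3) = 2 * M(2) + 1
M(2) = 2 * M(1) + 1
M(1) = 1  (base case)
M(2) = 2 * 1 + 1 = 3
M(3) = 2 * 3 + 1 = 7
M(4) = 2 * 7 + 1 = 15
M(5) = 2 * 15 + 1 = 31
M(6) = 2 * 31 + 1 = 63
M(7) = 2 * 63 + 1 = 127
M(8) = 2 * 127 + 1 = 255
M(9) = 2 * 255 + 1 = 511
M(10) = 2 * 511 + 1 = 1023
M(11) = 2 * 1023 + 1 = 2047
M(12) = 2 * 2047 + 1 = 4095
M(13) = 2 * 4095 + 1 = 8191
M(14) = 2 * 8191 + 1 = 16383
M(15) = 2 * 16383 + 1 = 32767
M(16) = 2 * 32767 + 1 = 65535
M(17) = 2 * 65535 + 1 = 131071

131071


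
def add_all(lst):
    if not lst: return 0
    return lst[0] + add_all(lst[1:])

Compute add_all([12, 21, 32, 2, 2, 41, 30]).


add_all([12, 21, 32, 2, 2, 41, 30]) = 12 + add_all([21, 32, 2, 2, 41, 30])
add_all([21, 32, 2, 2, 41, 30]) = 21 + add_all([32, 2, 2, 41, 30])
add_all([32, 2, 2, 41, 30]) = 32 + add_all([2, 2, 41, 30])
add_all([2, 2, 41, 30]) = 2 + add_all([2, 41, 30])
add_all([2, 41, 30]) = 2 + add_all([41, 30])
add_all([41, 30]) = 41 + add_all([30])
add_all([30]) = 30 + add_all([])
add_all([]) = 0  (base case)
Total: 12 + 21 + 32 + 2 + 2 + 41 + 30 + 0 = 140

140


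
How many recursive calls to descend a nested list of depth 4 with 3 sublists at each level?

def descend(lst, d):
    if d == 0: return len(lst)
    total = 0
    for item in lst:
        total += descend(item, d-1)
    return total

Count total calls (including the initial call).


At depth 0 (root): 1 call
At depth 1: each of 1 parents calls descend on 3 children = 3 calls
At depth 2: each of 3 parents calls descend on 3 children = 9 calls
At depth 3: each of 9 parents calls descend on 3 children = 27 calls
At depth 4: each of 27 parents calls descend on 3 children = 81 calls
Total: 1 + 3 + 9 + 27 + 81 = 121

121


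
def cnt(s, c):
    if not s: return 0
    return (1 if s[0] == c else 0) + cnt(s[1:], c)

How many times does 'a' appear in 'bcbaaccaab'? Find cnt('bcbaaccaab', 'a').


s[0]='b' != 'a' -> 0
s[0]='c' != 'a' -> 0
s[0]='b' != 'a' -> 0
s[0]='a' == 'a' -> 1
s[0]='a' == 'a' -> 1
s[0]='c' != 'a' -> 0
s[0]='c' != 'a' -> 0
s[0]='a' == 'a' -> 1
s[0]='a' == 'a' -> 1
s[0]='b' != 'a' -> 0
Sum: 0 + 0 + 0 + 1 + 1 + 0 + 0 + 1 + 1 + 0 = 4

4


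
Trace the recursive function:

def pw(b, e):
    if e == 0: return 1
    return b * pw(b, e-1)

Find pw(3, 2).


pw(3, 2)
= 3 * pw(3, 1)
= 3 * 3 * pw(3, 0)
= 3 * 3 * 1
= 9

9


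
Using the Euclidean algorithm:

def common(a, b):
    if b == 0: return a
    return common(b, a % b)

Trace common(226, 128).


common(226, 128) = common(128, 98)
common(128, 98) = common(98, 30)
common(98, 30) = common(30, 8)
common(30, 8) = common(8, 6)
common(8, 6) = common(6, 2)
common(6, 2) = common(2, 0)
common(2, 0) = 2  (base case)

2


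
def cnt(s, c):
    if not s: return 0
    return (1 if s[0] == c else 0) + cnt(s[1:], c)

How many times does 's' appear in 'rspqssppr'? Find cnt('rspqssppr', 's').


s[0]='r' != 's' -> 0
s[0]='s' == 's' -> 1
s[0]='p' != 's' -> 0
s[0]='q' != 's' -> 0
s[0]='s' == 's' -> 1
s[0]='s' == 's' -> 1
s[0]='p' != 's' -> 0
s[0]='p' != 's' -> 0
s[0]='r' != 's' -> 0
Sum: 0 + 1 + 0 + 0 + 1 + 1 + 0 + 0 + 0 = 3

3


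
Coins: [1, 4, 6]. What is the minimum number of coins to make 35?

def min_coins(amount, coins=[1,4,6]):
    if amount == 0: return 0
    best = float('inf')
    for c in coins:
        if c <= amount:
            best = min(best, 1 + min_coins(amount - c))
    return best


Building up with DP:
min_coins(0) = 0
min_coins(1) = min(1+min_coins(0)=1+0=1) = 1
min_coins(2) = min(1+min_coins(1)=1+1=2) = 2
min_coins(3) = min(1+min_coins(2)=1+2=3) = 3
min_coins(4) = min(1+min_coins(3)=1+3=4, 1+min_coins(0)=1+0=1) = 1
min_coins(5) = min(1+min_coins(4)=1+1=2, 1+min_coins(1)=1+1=2) = 2
min_coins(6) = min(1+min_coins(5)=1+2=3, 1+min_coins(2)=1+2=3, 1+min_coins(0)=1+0=1) = 1
min_coins(7) = min(1+min_coins(6)=1+1=2, 1+min_coins(3)=1+3=4, 1+min_coins(1)=1+1=2) = 2
min_coins(8) = min(1+min_coins(7)=1+2=3, 1+min_coins(4)=1+1=2, 1+min_coins(2)=1+2=3) = 2
min_coins(9) = min(1+min_coins(8)=1+2=3, 1+min_coins(5)=1+2=3, 1+min_coins(3)=1+3=4) = 3
min_coins(10) = min(1+min_coins(9)=1+3=4, 1+min_coins(6)=1+1=2, 1+min_coins(4)=1+1=2) = 2
min_coins(11) = min(1+min_coins(10)=1+2=3, 1+min_coins(7)=1+2=3, 1+min_coins(5)=1+2=3) = 3
min_coins(12) = min(1+min_coins(11)=1+3=4, 1+min_coins(8)=1+2=3, 1+min_coins(6)=1+1=2) = 2
min_coins(13) = min(1+min_coins(12)=1+2=3, 1+min_coins(9)=1+3=4, 1+min_coins(7)=1+2=3) = 3
min_coins(14) = min(1+min_coins(13)=1+3=4, 1+min_coins(10)=1+2=3, 1+min_coins(8)=1+2=3) = 3
min_coins(15) = min(1+min_coins(14)=1+3=4, 1+min_coins(11)=1+3=4, 1+min_coins(9)=1+3=4) = 4
min_coins(16) = min(1+min_coins(15)=1+4=5, 1+min_coins(12)=1+2=3, 1+min_coins(10)=1+2=3) = 3
min_coins(17) = min(1+min_coins(16)=1+3=4, 1+min_coins(13)=1+3=4, 1+min_coins(11)=1+3=4) = 4
min_coins(18) = min(1+min_coins(17)=1+4=5, 1+min_coins(14)=1+3=4, 1+min_coins(12)=1+2=3) = 3
min_coins(19) = min(1+min_coins(18)=1+3=4, 1+min_coins(15)=1+4=5, 1+min_coins(13)=1+3=4) = 4
min_coins(20) = min(1+min_coins(19)=1+4=5, 1+min_coins(16)=1+3=4, 1+min_coins(14)=1+3=4) = 4
min_coins(21) = min(1+min_coins(20)=1+4=5, 1+min_coins(17)=1+4=5, 1+min_coins(15)=1+4=5) = 5
min_coins(22) = min(1+min_coins(21)=1+5=6, 1+min_coins(18)=1+3=4, 1+min_coins(16)=1+3=4) = 4
min_coins(23) = min(1+min_coins(22)=1+4=5, 1+min_coins(19)=1+4=5, 1+min_coins(17)=1+4=5) = 5
min_coins(24) = min(1+min_coins(23)=1+5=6, 1+min_coins(20)=1+4=5, 1+min_coins(18)=1+3=4) = 4
min_coins(25) = min(1+min_coins(24)=1+4=5, 1+min_coins(21)=1+5=6, 1+min_coins(19)=1+4=5) = 5
min_coins(26) = min(1+min_coins(25)=1+5=6, 1+min_coins(22)=1+4=5, 1+min_coins(20)=1+4=5) = 5
min_coins(27) = min(1+min_coins(26)=1+5=6, 1+min_coins(23)=1+5=6, 1+min_coins(21)=1+5=6) = 6
min_coins(28) = min(1+min_coins(27)=1+6=7, 1+min_coins(24)=1+4=5, 1+min_coins(22)=1+4=5) = 5
min_coins(29) = min(1+min_coins(28)=1+5=6, 1+min_coins(25)=1+5=6, 1+min_coins(23)=1+5=6) = 6
min_coins(30) = min(1+min_coins(29)=1+6=7, 1+min_coins(26)=1+5=6, 1+min_coins(24)=1+4=5) = 5
min_coins(31) = min(1+min_coins(30)=1+5=6, 1+min_coins(27)=1+6=7, 1+min_coins(25)=1+5=6) = 6
min_coins(32) = min(1+min_coins(31)=1+6=7, 1+min_coins(28)=1+5=6, 1+min_coins(26)=1+5=6) = 6
min_coins(33) = min(1+min_coins(32)=1+6=7, 1+min_coins(29)=1+6=7, 1+min_coins(27)=1+6=7) = 7
min_coins(34) = min(1+min_coins(33)=1+7=8, 1+min_coins(30)=1+5=6, 1+min_coins(28)=1+5=6) = 6
min_coins(35) = min(1+min_coins(34)=1+6=7, 1+min_coins(31)=1+6=7, 1+min_coins(29)=1+6=7) = 7

7


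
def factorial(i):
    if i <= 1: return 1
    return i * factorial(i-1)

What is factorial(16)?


factorial(16)
= 16 * factorial(15)
= 16 * 15 * factorial(14)
= 16 * 15 * 14 * factorial(13)
= 16 * 15 * 14 * 13 * factorial(12)
= 16 * 15 * 14 * 13 * 12 * factorial(11)
= 16 * 15 * 14 * 13 * 12 * 11 * factorial(10)
= 16 * 15 * 14 * 13 * 12 * 11 * 10 * factorial(9)
= 16 * 15 * 14 * 13 * 12 * 11 * 10 * 9 * factorial(8)
= 16 * 15 * 14 * 13 * 12 * 11 * 10 * 9 * 8 * factorial(7)
= 16 * 15 * 14 * 13 * 12 * 11 * 10 * 9 * 8 * 7 * factorial(6)
= 16 * 15 * 14 * 13 * 12 * 11 * 10 * 9 * 8 * 7 * 6 * factorial(5)
= 16 * 15 * 14 * 13 * 12 * 11 * 10 * 9 * 8 * 7 * 6 * 5 * factorial(4)
= 16 * 15 * 14 * 13 * 12 * 11 * 10 * 9 * 8 * 7 * 6 * 5 * 4 * factorial(3)
= 16 * 15 * 14 * 13 * 12 * 11 * 10 * 9 * 8 * 7 * 6 * 5 * 4 * 3 * factorial(2)
= 16 * 15 * 14 * 13 * 12 * 11 * 10 * 9 * 8 * 7 * 6 * 5 * 4 * 3 * 2 * factorial(1)
= 16 * 15 * 14 * 13 * 12 * 11 * 10 * 9 * 8 * 7 * 6 * 5 * 4 * 3 * 2 * 1
= 20922789888000

20922789888000


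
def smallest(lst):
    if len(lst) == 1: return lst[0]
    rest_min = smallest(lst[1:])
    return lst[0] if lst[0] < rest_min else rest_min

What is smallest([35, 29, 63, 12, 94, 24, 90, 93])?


smallest([35, 29, 63, 12, 94, 24, 90, 93]): compare 35 with smallest([29, 63, 12, 94, 24, 90, 93])
smallest([29, 63, 12, 94, 24, 90, 93]): compare 29 with smallest([63, 12, 94, 24, 90, 93])
smallest([63, 12, 94, 24, 90, 93]): compare 63 with smallest([12, 94, 24, 90, 93])
smallest([12, 94, 24, 90, 93]): compare 12 with smallest([94, 24, 90, 93])
smallest([94, 24, 90, 93]): compare 94 with smallest([24, 90, 93])
smallest([24, 90, 93]): compare 24 with smallest([90, 93])
smallest([90, 93]): compare 90 with smallest([93])
smallest([93]) = 93  (base case)
Compare 90 with 93 -> 90
Compare 24 with 90 -> 24
Compare 94 with 24 -> 24
Compare 12 with 24 -> 12
Compare 63 with 12 -> 12
Compare 29 with 12 -> 12
Compare 35 with 12 -> 12

12


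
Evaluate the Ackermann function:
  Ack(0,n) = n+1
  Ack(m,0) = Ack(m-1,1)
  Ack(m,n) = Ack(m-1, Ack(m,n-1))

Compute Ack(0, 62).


Ack(0, 62) = 63
Result: Ack(0, 62) = 63

63


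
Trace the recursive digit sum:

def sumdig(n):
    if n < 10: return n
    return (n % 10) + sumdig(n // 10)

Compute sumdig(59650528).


sumdig(59650528) = 8 + sumdig(5965052)
sumdig(5965052) = 2 + sumdig(596505)
sumdig(596505) = 5 + sumdig(59650)
sumdig(59650) = 0 + sumdig(5965)
sumdig(5965) = 5 + sumdig(596)
sumdig(596) = 6 + sumdig(59)
sumdig(59) = 9 + sumdig(5)
sumdig(5) = 5  (base case)
Total: 8 + 2 + 5 + 0 + 5 + 6 + 9 + 5 = 40

40


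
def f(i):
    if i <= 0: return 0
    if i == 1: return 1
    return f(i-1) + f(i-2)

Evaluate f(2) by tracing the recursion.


Computing f(2) bottom-up:
f(0) = 0
f(1) = 1
f(2) = f(1) + f(0) = 1 + 0 = 1

1


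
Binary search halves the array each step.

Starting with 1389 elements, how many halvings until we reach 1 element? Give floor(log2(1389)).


1389 / 2 = 694
694 / 2 = 347
347 / 2 = 173
173 / 2 = 86
86 / 2 = 43
43 / 2 = 21
21 / 2 = 10
10 / 2 = 5
5 / 2 = 2
2 / 2 = 1
Reached 1 after 10 halvings

10


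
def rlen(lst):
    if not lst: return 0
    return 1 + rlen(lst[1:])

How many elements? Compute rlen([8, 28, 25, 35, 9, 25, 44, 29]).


rlen([8, 28, 25, 35, 9, 25, 44, 29]) = 1 + rlen([28, 25, 35, 9, 25, 44, 29])
rlen([28, 25, 35, 9, 25, 44, 29]) = 1 + rlen([25, 35, 9, 25, 44, 29])
rlen([25, 35, 9, 25, 44, 29]) = 1 + rlen([35, 9, 25, 44, 29])
rlen([35, 9, 25, 44, 29]) = 1 + rlen([9, 25, 44, 29])
rlen([9, 25, 44, 29]) = 1 + rlen([25, 44, 29])
rlen([25, 44, 29]) = 1 + rlen([44, 29])
rlen([44, 29]) = 1 + rlen([29])
rlen([29]) = 1 + rlen([])
rlen([]) = 0  (base case)
Unwinding: 1 + 1 + 1 + 1 + 1 + 1 + 1 + 1 + 0 = 8

8


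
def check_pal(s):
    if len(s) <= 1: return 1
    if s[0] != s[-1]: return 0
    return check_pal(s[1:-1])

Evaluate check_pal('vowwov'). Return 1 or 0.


check_pal('vowwov'): s[0]='v' == s[-1]='v' -> check check_pal('owwo')
check_pal('owwo'): s[0]='o' == s[-1]='o' -> check check_pal('ww')
check_pal('ww'): s[0]='w' == s[-1]='w' -> check check_pal('')
check_pal(''): len <= 1 -> return 1  (base case)
Result: 1 (palindrome)

1
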